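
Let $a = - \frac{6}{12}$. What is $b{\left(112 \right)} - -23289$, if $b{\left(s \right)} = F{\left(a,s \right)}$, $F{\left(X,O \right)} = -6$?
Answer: $23283$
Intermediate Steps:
$a = - \frac{1}{2}$ ($a = \left(-6\right) \frac{1}{12} = - \frac{1}{2} \approx -0.5$)
$b{\left(s \right)} = -6$
$b{\left(112 \right)} - -23289 = -6 - -23289 = -6 + 23289 = 23283$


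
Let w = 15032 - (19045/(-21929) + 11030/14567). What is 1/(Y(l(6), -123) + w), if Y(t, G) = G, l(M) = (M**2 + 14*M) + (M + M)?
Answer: 319439743/4762562680032 ≈ 6.7073e-5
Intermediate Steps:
l(M) = M**2 + 16*M (l(M) = (M**2 + 14*M) + 2*M = M**2 + 16*M)
w = 4801853768421/319439743 (w = 15032 - (19045*(-1/21929) + 11030*(1/14567)) = 15032 - (-19045/21929 + 11030/14567) = 15032 - 1*(-35551645/319439743) = 15032 + 35551645/319439743 = 4801853768421/319439743 ≈ 15032.)
1/(Y(l(6), -123) + w) = 1/(-123 + 4801853768421/319439743) = 1/(4762562680032/319439743) = 319439743/4762562680032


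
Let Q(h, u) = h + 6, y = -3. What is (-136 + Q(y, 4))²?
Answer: 17689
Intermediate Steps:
Q(h, u) = 6 + h
(-136 + Q(y, 4))² = (-136 + (6 - 3))² = (-136 + 3)² = (-133)² = 17689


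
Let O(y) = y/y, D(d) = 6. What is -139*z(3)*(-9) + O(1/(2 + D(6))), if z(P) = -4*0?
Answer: 1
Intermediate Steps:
z(P) = 0
O(y) = 1
-139*z(3)*(-9) + O(1/(2 + D(6))) = -0*(-9) + 1 = -139*0 + 1 = 0 + 1 = 1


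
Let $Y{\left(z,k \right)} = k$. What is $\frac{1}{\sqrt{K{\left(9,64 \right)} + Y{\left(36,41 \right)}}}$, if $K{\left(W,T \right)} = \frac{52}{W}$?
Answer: $\frac{3 \sqrt{421}}{421} \approx 0.14621$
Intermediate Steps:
$\frac{1}{\sqrt{K{\left(9,64 \right)} + Y{\left(36,41 \right)}}} = \frac{1}{\sqrt{\frac{52}{9} + 41}} = \frac{1}{\sqrt{\frac{421}{9}}} = \frac{1}{\frac{1}{3} \sqrt{421}} = \frac{3 \sqrt{421}}{421}$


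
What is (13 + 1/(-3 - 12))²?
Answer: 37636/225 ≈ 167.27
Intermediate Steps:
(13 + 1/(-3 - 12))² = (13 + 1/(-15))² = (13 - 1/15)² = (194/15)² = 37636/225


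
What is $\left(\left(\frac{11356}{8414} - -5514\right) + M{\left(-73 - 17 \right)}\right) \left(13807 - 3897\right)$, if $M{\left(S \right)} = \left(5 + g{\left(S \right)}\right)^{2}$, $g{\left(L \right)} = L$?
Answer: $\frac{531162631410}{4207} \approx 1.2626 \cdot 10^{8}$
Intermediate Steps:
$M{\left(S \right)} = \left(5 + S\right)^{2}$
$\left(\left(\frac{11356}{8414} - -5514\right) + M{\left(-73 - 17 \right)}\right) \left(13807 - 3897\right) = \left(\left(\frac{11356}{8414} - -5514\right) + \left(5 - 90\right)^{2}\right) \left(13807 - 3897\right) = \left(\left(11356 \cdot \frac{1}{8414} + 5514\right) + \left(5 - 90\right)^{2}\right) 9910 = \left(\left(\frac{5678}{4207} + 5514\right) + \left(5 - 90\right)^{2}\right) 9910 = \left(\frac{23203076}{4207} + \left(-85\right)^{2}\right) 9910 = \left(\frac{23203076}{4207} + 7225\right) 9910 = \frac{53598651}{4207} \cdot 9910 = \frac{531162631410}{4207}$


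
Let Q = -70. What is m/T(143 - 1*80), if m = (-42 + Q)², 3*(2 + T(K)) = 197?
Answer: 37632/191 ≈ 197.03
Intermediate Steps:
T(K) = 191/3 (T(K) = -2 + (⅓)*197 = -2 + 197/3 = 191/3)
m = 12544 (m = (-42 - 70)² = (-112)² = 12544)
m/T(143 - 1*80) = 12544/(191/3) = 12544*(3/191) = 37632/191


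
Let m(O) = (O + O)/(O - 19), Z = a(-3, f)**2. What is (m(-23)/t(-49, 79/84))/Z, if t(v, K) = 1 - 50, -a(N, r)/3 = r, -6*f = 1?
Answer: -92/1029 ≈ -0.089407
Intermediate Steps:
f = -1/6 (f = -1/6*1 = -1/6 ≈ -0.16667)
a(N, r) = -3*r
t(v, K) = -49
Z = 1/4 (Z = (-3*(-1/6))**2 = (1/2)**2 = 1/4 ≈ 0.25000)
m(O) = 2*O/(-19 + O) (m(O) = (2*O)/(-19 + O) = 2*O/(-19 + O))
(m(-23)/t(-49, 79/84))/Z = ((2*(-23)/(-19 - 23))/(-49))/(1/4) = ((2*(-23)/(-42))*(-1/49))*4 = ((2*(-23)*(-1/42))*(-1/49))*4 = ((23/21)*(-1/49))*4 = -23/1029*4 = -92/1029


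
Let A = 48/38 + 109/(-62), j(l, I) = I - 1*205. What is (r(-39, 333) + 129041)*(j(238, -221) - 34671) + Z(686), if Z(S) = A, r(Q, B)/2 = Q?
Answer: -5331880576741/1178 ≈ -4.5262e+9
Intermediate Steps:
j(l, I) = -205 + I (j(l, I) = I - 205 = -205 + I)
r(Q, B) = 2*Q
A = -583/1178 (A = 48*(1/38) + 109*(-1/62) = 24/19 - 109/62 = -583/1178 ≈ -0.49491)
Z(S) = -583/1178
(r(-39, 333) + 129041)*(j(238, -221) - 34671) + Z(686) = (2*(-39) + 129041)*((-205 - 221) - 34671) - 583/1178 = (-78 + 129041)*(-426 - 34671) - 583/1178 = 128963*(-35097) - 583/1178 = -4526214411 - 583/1178 = -5331880576741/1178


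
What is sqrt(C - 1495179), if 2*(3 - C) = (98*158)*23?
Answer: I*sqrt(1673242) ≈ 1293.5*I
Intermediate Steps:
C = -178063 (C = 3 - 98*158*23/2 = 3 - 7742*23 = 3 - 1/2*356132 = 3 - 178066 = -178063)
sqrt(C - 1495179) = sqrt(-178063 - 1495179) = sqrt(-1673242) = I*sqrt(1673242)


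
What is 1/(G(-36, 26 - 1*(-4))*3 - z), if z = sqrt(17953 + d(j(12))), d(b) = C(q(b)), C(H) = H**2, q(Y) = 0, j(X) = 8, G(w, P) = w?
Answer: 108/6289 - sqrt(17953)/6289 ≈ -0.0041324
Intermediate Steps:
d(b) = 0 (d(b) = 0**2 = 0)
z = sqrt(17953) (z = sqrt(17953 + 0) = sqrt(17953) ≈ 133.99)
1/(G(-36, 26 - 1*(-4))*3 - z) = 1/(-36*3 - sqrt(17953)) = 1/(-108 - sqrt(17953))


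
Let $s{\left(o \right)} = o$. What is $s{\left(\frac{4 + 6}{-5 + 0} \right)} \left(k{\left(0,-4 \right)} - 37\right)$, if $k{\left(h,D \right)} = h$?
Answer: $74$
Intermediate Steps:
$s{\left(\frac{4 + 6}{-5 + 0} \right)} \left(k{\left(0,-4 \right)} - 37\right) = \frac{4 + 6}{-5 + 0} \left(0 - 37\right) = \frac{10}{-5} \left(-37\right) = 10 \left(- \frac{1}{5}\right) \left(-37\right) = \left(-2\right) \left(-37\right) = 74$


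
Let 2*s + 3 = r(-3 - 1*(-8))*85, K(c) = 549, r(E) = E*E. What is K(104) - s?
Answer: -512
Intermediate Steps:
r(E) = E²
s = 1061 (s = -3/2 + ((-3 - 1*(-8))²*85)/2 = -3/2 + ((-3 + 8)²*85)/2 = -3/2 + (5²*85)/2 = -3/2 + (25*85)/2 = -3/2 + (½)*2125 = -3/2 + 2125/2 = 1061)
K(104) - s = 549 - 1*1061 = 549 - 1061 = -512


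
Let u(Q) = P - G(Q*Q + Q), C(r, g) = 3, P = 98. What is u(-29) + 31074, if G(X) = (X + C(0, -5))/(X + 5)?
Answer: 25466709/817 ≈ 31171.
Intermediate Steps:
G(X) = (3 + X)/(5 + X) (G(X) = (X + 3)/(X + 5) = (3 + X)/(5 + X))
u(Q) = 98 - (3 + Q + Q²)/(5 + Q + Q²) (u(Q) = 98 - (3 + (Q*Q + Q))/(5 + (Q*Q + Q)) = 98 - (3 + (Q² + Q))/(5 + (Q² + Q)) = 98 - (3 + (Q + Q²))/(5 + (Q + Q²)) = 98 - (3 + Q + Q²)/(5 + Q + Q²))
u(-29) + 31074 = (487 + 97*(-29)*(1 - 29))/(5 - 29*(1 - 29)) + 31074 = (487 + 97*(-29)*(-28))/(5 - 29*(-28)) + 31074 = (487 + 78764)/(5 + 812) + 31074 = 79251/817 + 31074 = 25466709/817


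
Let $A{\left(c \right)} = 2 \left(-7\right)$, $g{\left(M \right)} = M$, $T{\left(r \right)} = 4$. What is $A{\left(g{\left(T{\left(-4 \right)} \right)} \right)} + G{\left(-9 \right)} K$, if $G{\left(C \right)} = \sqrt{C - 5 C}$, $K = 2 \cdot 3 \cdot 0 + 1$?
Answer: $-8$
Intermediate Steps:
$A{\left(c \right)} = -14$
$K = 1$ ($K = 6 \cdot 0 + 1 = 0 + 1 = 1$)
$G{\left(C \right)} = 2 \sqrt{- C}$ ($G{\left(C \right)} = \sqrt{- 4 C} = 2 \sqrt{- C}$)
$A{\left(g{\left(T{\left(-4 \right)} \right)} \right)} + G{\left(-9 \right)} K = -14 + 2 \sqrt{\left(-1\right) \left(-9\right)} 1 = -14 + 2 \sqrt{9} \cdot 1 = -14 + 2 \cdot 3 \cdot 1 = -14 + 6 \cdot 1 = -14 + 6 = -8$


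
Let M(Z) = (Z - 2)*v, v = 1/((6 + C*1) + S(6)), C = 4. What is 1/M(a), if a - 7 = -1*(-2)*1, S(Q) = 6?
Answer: 16/7 ≈ 2.2857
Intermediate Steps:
a = 9 (a = 7 - 1*(-2)*1 = 7 + 2*1 = 7 + 2 = 9)
v = 1/16 (v = 1/((6 + 4*1) + 6) = 1/((6 + 4) + 6) = 1/(10 + 6) = 1/16 ≈ 0.062500)
M(Z) = -1/8 + Z/16 (M(Z) = (Z - 2)*(1/16) = (-2 + Z)*(1/16) = -1/8 + Z/16)
1/M(a) = 1/(-1/8 + (1/16)*9) = 1/(-1/8 + 9/16) = 1/(7/16) = 16/7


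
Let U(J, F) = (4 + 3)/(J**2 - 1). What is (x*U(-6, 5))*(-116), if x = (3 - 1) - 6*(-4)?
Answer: -3016/5 ≈ -603.20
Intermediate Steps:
U(J, F) = 7/(-1 + J**2)
x = 26 (x = 2 + 24 = 26)
(x*U(-6, 5))*(-116) = (26*(7/(-1 + (-6)**2)))*(-116) = (26*(7/(-1 + 36)))*(-116) = (26*(7/35))*(-116) = (26*(7*(1/35)))*(-116) = (26*(1/5))*(-116) = (26/5)*(-116) = -3016/5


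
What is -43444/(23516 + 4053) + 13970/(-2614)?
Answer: -249350773/36032683 ≈ -6.9201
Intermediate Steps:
-43444/(23516 + 4053) + 13970/(-2614) = -43444/27569 + 13970*(-1/2614) = -43444*1/27569 - 6985/1307 = -43444/27569 - 6985/1307 = -249350773/36032683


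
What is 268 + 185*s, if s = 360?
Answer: 66868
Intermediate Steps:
268 + 185*s = 268 + 185*360 = 268 + 66600 = 66868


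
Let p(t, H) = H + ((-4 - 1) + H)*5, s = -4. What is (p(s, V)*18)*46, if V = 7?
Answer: 14076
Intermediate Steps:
p(t, H) = -25 + 6*H (p(t, H) = H + (-5 + H)*5 = H + (-25 + 5*H) = -25 + 6*H)
(p(s, V)*18)*46 = ((-25 + 6*7)*18)*46 = ((-25 + 42)*18)*46 = (17*18)*46 = 306*46 = 14076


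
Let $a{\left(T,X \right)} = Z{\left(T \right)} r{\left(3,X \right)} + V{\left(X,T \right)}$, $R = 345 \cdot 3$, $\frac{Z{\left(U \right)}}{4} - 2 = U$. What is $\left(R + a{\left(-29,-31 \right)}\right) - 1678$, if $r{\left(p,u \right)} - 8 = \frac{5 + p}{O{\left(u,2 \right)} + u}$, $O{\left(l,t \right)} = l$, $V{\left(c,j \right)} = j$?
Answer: $- \frac{47184}{31} \approx -1522.1$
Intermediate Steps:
$Z{\left(U \right)} = 8 + 4 U$
$r{\left(p,u \right)} = 8 + \frac{5 + p}{2 u}$ ($r{\left(p,u \right)} = 8 + \frac{5 + p}{u + u} = 8 + \frac{5 + p}{2 u}$)
$R = 1035$
$a{\left(T,X \right)} = T + \frac{\left(8 + 4 T\right) \left(8 + 16 X\right)}{2 X}$ ($a{\left(T,X \right)} = \left(8 + 4 T\right) \frac{5 + 3 + 16 X}{2 X} + T = \left(8 + 4 T\right) \frac{8 + 16 X}{2 X} + T = \frac{\left(8 + 4 T\right) \left(8 + 16 X\right)}{2 X} + T = T + \frac{\left(8 + 4 T\right) \left(8 + 16 X\right)}{2 X}$)
$\left(R + a{\left(-29,-31 \right)}\right) - 1678 = \left(1035 + \left(64 + \frac{32}{-31} + 33 \left(-29\right) + 16 \left(-29\right) \frac{1}{-31}\right)\right) - 1678 = \left(1035 + \left(64 + 32 \left(- \frac{1}{31}\right) - 957 + 16 \left(-29\right) \left(- \frac{1}{31}\right)\right)\right) - 1678 = \left(1035 + \left(64 - \frac{32}{31} - 957 + \frac{464}{31}\right)\right) - 1678 = \left(1035 - \frac{27251}{31}\right) - 1678 = \frac{4834}{31} - 1678 = - \frac{47184}{31}$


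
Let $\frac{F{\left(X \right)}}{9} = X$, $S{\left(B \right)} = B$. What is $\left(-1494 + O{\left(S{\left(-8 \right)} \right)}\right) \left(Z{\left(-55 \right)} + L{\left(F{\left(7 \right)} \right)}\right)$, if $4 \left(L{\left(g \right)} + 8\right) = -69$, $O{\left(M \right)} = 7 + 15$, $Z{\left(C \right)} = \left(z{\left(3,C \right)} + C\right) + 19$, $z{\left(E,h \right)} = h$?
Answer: $171120$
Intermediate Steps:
$Z{\left(C \right)} = 19 + 2 C$ ($Z{\left(C \right)} = \left(C + C\right) + 19 = 2 C + 19 = 19 + 2 C$)
$F{\left(X \right)} = 9 X$
$O{\left(M \right)} = 22$
$L{\left(g \right)} = - \frac{101}{4}$ ($L{\left(g \right)} = -8 + \frac{1}{4} \left(-69\right) = -8 - \frac{69}{4} = - \frac{101}{4}$)
$\left(-1494 + O{\left(S{\left(-8 \right)} \right)}\right) \left(Z{\left(-55 \right)} + L{\left(F{\left(7 \right)} \right)}\right) = \left(-1494 + 22\right) \left(\left(19 + 2 \left(-55\right)\right) - \frac{101}{4}\right) = - 1472 \left(\left(19 - 110\right) - \frac{101}{4}\right) = - 1472 \left(-91 - \frac{101}{4}\right) = \left(-1472\right) \left(- \frac{465}{4}\right) = 171120$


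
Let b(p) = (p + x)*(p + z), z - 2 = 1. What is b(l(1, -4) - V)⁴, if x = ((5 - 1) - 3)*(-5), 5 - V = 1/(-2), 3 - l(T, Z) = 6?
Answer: 7780827681/256 ≈ 3.0394e+7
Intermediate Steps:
z = 3 (z = 2 + 1 = 3)
l(T, Z) = -3 (l(T, Z) = 3 - 1*6 = 3 - 6 = -3)
V = 11/2 (V = 5 - 1/(-2) = 5 - 1*(-½) = 5 + ½ = 11/2 ≈ 5.5000)
x = -5 (x = (4 - 3)*(-5) = 1*(-5) = -5)
b(p) = (-5 + p)*(3 + p) (b(p) = (p - 5)*(p + 3) = (-5 + p)*(3 + p))
b(l(1, -4) - V)⁴ = (-15 + (-3 - 1*11/2)² - 2*(-3 - 1*11/2))⁴ = (-15 + (-3 - 11/2)² - 2*(-3 - 11/2))⁴ = (-15 + (-17/2)² - 2*(-17/2))⁴ = (-15 + 289/4 + 17)⁴ = (297/4)⁴ = 7780827681/256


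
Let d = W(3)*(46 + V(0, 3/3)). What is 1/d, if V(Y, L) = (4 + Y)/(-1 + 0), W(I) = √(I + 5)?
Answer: √2/168 ≈ 0.0084179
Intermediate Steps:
W(I) = √(5 + I)
V(Y, L) = -4 - Y (V(Y, L) = (4 + Y)/(-1) = (4 + Y)*(-1) = -4 - Y)
d = 84*√2 (d = √(5 + 3)*(46 + (-4 - 1*0)) = √8*(46 + (-4 + 0)) = (2*√2)*(46 - 4) = (2*√2)*42 = 84*√2 ≈ 118.79)
1/d = 1/(84*√2) = √2/168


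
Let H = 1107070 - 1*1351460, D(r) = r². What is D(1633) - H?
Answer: 2911079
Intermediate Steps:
H = -244390 (H = 1107070 - 1351460 = -244390)
D(1633) - H = 1633² - 1*(-244390) = 2666689 + 244390 = 2911079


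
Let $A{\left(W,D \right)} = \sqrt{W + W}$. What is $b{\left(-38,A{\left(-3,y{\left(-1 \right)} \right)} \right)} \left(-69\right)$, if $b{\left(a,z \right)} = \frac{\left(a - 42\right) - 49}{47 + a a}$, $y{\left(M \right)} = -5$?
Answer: $\frac{2967}{497} \approx 5.9698$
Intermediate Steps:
$A{\left(W,D \right)} = \sqrt{2} \sqrt{W}$ ($A{\left(W,D \right)} = \sqrt{2 W} = \sqrt{2} \sqrt{W}$)
$b{\left(a,z \right)} = \frac{-91 + a}{47 + a^{2}}$ ($b{\left(a,z \right)} = \frac{\left(-42 + a\right) - 49}{47 + a^{2}} = \frac{-91 + a}{47 + a^{2}}$)
$b{\left(-38,A{\left(-3,y{\left(-1 \right)} \right)} \right)} \left(-69\right) = \frac{-91 - 38}{47 + \left(-38\right)^{2}} \left(-69\right) = \frac{1}{47 + 1444} \left(-129\right) \left(-69\right) = \frac{1}{1491} \left(-129\right) \left(-69\right) = \left(- \frac{43}{497}\right) \left(-69\right) = \frac{2967}{497}$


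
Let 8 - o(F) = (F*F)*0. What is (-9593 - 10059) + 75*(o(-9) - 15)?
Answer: -20177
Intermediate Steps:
o(F) = 8 (o(F) = 8 - F*F*0 = 8 - F**2*0 = 8 - 1*0 = 8 + 0 = 8)
(-9593 - 10059) + 75*(o(-9) - 15) = (-9593 - 10059) + 75*(8 - 15) = -19652 + 75*(-7) = -19652 - 525 = -20177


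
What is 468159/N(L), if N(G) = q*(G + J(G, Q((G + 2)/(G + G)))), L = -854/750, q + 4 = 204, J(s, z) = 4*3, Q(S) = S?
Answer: 7022385/32584 ≈ 215.52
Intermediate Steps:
J(s, z) = 12
q = 200 (q = -4 + 204 = 200)
L = -427/375 (L = -854*1/750 = -427/375 ≈ -1.1387)
N(G) = 2400 + 200*G (N(G) = 200*(G + 12) = 200*(12 + G) = 2400 + 200*G)
468159/N(L) = 468159/(2400 + 200*(-427/375)) = 468159/(2400 - 3416/15) = 468159/(32584/15) = 468159*(15/32584) = 7022385/32584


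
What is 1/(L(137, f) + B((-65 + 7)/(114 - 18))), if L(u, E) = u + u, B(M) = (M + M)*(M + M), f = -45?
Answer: 576/158665 ≈ 0.0036303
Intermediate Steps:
B(M) = 4*M**2 (B(M) = (2*M)*(2*M) = 4*M**2)
L(u, E) = 2*u
1/(L(137, f) + B((-65 + 7)/(114 - 18))) = 1/(2*137 + 4*((-65 + 7)/(114 - 18))**2) = 1/(274 + 4*(-58/96)**2) = 1/(274 + 4*(-58*1/96)**2) = 1/(274 + 4*(-29/48)**2) = 1/(274 + 4*(841/2304)) = 1/(274 + 841/576) = 1/(158665/576) = 576/158665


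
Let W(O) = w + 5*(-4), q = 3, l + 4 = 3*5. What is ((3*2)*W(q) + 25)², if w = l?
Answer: 841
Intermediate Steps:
l = 11 (l = -4 + 3*5 = -4 + 15 = 11)
w = 11
W(O) = -9 (W(O) = 11 + 5*(-4) = 11 - 20 = -9)
((3*2)*W(q) + 25)² = ((3*2)*(-9) + 25)² = (6*(-9) + 25)² = (-54 + 25)² = (-29)² = 841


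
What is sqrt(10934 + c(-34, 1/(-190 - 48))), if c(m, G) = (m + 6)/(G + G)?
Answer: sqrt(14266) ≈ 119.44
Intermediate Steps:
c(m, G) = (6 + m)/(2*G) (c(m, G) = (6 + m)/((2*G)) = (6 + m)*(1/(2*G)) = (6 + m)/(2*G))
sqrt(10934 + c(-34, 1/(-190 - 48))) = sqrt(10934 + (6 - 34)/(2*(1/(-190 - 48)))) = sqrt(10934 + (1/2)*(-28)/1/(-238)) = sqrt(10934 + (1/2)*(-28)/(-1/238)) = sqrt(10934 + (1/2)*(-238)*(-28)) = sqrt(10934 + 3332) = sqrt(14266)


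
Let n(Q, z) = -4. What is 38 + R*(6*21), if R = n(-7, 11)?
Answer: -466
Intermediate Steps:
R = -4
38 + R*(6*21) = 38 - 24*21 = 38 - 4*126 = 38 - 504 = -466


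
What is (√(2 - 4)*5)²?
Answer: -50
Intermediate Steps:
(√(2 - 4)*5)² = (√(-2)*5)² = ((I*√2)*5)² = (5*I*√2)² = -50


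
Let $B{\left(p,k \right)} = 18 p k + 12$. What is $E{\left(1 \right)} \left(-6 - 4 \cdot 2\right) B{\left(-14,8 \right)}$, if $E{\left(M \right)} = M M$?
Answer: $28056$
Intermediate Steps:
$E{\left(M \right)} = M^{2}$
$B{\left(p,k \right)} = 12 + 18 k p$ ($B{\left(p,k \right)} = 18 k p + 12 = 12 + 18 k p$)
$E{\left(1 \right)} \left(-6 - 4 \cdot 2\right) B{\left(-14,8 \right)} = 1^{2} \left(-6 - 4 \cdot 2\right) \left(12 + 18 \cdot 8 \left(-14\right)\right) = 1 \left(-6 - 8\right) \left(12 - 2016\right) = 1 \left(-6 - 8\right) \left(-2004\right) = 1 \left(-14\right) \left(-2004\right) = \left(-14\right) \left(-2004\right) = 28056$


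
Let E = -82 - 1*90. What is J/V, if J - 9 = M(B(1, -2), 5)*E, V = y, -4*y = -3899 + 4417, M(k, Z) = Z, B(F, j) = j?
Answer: 46/7 ≈ 6.5714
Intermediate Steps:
E = -172 (E = -82 - 90 = -172)
y = -259/2 (y = -(-3899 + 4417)/4 = -¼*518 = -259/2 ≈ -129.50)
V = -259/2 ≈ -129.50
J = -851 (J = 9 + 5*(-172) = 9 - 860 = -851)
J/V = -851/(-259/2) = -851*(-2/259) = 46/7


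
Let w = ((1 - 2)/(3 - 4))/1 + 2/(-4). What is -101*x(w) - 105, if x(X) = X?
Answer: -311/2 ≈ -155.50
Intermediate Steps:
w = ½ (w = -1/(-1)*1 + 2*(-¼) = -1*(-1)*1 - ½ = 1*1 - ½ = 1 - ½ = ½ ≈ 0.50000)
-101*x(w) - 105 = -101*½ - 105 = -101/2 - 105 = -311/2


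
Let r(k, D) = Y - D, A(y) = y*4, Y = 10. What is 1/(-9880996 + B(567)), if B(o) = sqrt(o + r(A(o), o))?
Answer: -4940498/48817040976003 - sqrt(10)/97634081952006 ≈ -1.0120e-7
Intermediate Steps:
A(y) = 4*y
r(k, D) = 10 - D
B(o) = sqrt(10) (B(o) = sqrt(o + (10 - o)) = sqrt(10))
1/(-9880996 + B(567)) = 1/(-9880996 + sqrt(10))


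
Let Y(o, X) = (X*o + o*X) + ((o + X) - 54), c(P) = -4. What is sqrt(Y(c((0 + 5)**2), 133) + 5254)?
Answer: sqrt(4265) ≈ 65.307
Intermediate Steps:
Y(o, X) = -54 + X + o + 2*X*o (Y(o, X) = (X*o + X*o) + ((X + o) - 54) = 2*X*o + (-54 + X + o) = -54 + X + o + 2*X*o)
sqrt(Y(c((0 + 5)**2), 133) + 5254) = sqrt((-54 + 133 - 4 + 2*133*(-4)) + 5254) = sqrt((-54 + 133 - 4 - 1064) + 5254) = sqrt(-989 + 5254) = sqrt(4265)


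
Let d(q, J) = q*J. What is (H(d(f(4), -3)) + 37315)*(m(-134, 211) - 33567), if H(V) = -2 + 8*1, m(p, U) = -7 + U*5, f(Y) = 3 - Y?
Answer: -1213641599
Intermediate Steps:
d(q, J) = J*q
m(p, U) = -7 + 5*U
H(V) = 6 (H(V) = -2 + 8 = 6)
(H(d(f(4), -3)) + 37315)*(m(-134, 211) - 33567) = (6 + 37315)*((-7 + 5*211) - 33567) = 37321*((-7 + 1055) - 33567) = 37321*(1048 - 33567) = 37321*(-32519) = -1213641599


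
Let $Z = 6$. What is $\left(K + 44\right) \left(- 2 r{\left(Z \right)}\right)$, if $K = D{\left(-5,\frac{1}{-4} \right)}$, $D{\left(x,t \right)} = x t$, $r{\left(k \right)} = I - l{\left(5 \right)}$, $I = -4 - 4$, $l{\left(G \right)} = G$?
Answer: $\frac{2353}{2} \approx 1176.5$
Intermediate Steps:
$I = -8$ ($I = -4 - 4 = -8$)
$r{\left(k \right)} = -13$ ($r{\left(k \right)} = -8 - 5 = -13$)
$D{\left(x,t \right)} = t x$
$K = \frac{5}{4}$ ($K = \frac{1}{-4} \left(-5\right) = \left(- \frac{1}{4}\right) \left(-5\right) = \frac{5}{4} \approx 1.25$)
$\left(K + 44\right) \left(- 2 r{\left(Z \right)}\right) = \left(\frac{5}{4} + 44\right) \left(\left(-2\right) \left(-13\right)\right) = \frac{181}{4} \cdot 26 = \frac{2353}{2}$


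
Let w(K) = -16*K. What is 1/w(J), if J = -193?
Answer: 1/3088 ≈ 0.00032383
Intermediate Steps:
1/w(J) = 1/(-16*(-193)) = 1/3088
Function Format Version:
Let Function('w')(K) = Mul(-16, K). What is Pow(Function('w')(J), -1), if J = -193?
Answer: Rational(1, 3088) ≈ 0.00032383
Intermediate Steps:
Pow(Function('w')(J), -1) = Pow(Mul(-16, -193), -1) = Pow(3088, -1) = Rational(1, 3088)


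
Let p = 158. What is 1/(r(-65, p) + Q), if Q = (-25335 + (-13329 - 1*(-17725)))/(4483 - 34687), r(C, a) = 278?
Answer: 30204/8417651 ≈ 0.0035882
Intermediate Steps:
Q = 20939/30204 (Q = (-25335 + (-13329 + 17725))/(-30204) = (-25335 + 4396)*(-1/30204) = -20939*(-1/30204) = 20939/30204 ≈ 0.69325)
1/(r(-65, p) + Q) = 1/(278 + 20939/30204) = 1/(8417651/30204) = 30204/8417651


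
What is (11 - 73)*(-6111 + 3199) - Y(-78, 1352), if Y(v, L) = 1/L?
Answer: 244095487/1352 ≈ 1.8054e+5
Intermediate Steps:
(11 - 73)*(-6111 + 3199) - Y(-78, 1352) = (11 - 73)*(-6111 + 3199) - 1/1352 = -62*(-2912) - 1*1/1352 = 180544 - 1/1352 = 244095487/1352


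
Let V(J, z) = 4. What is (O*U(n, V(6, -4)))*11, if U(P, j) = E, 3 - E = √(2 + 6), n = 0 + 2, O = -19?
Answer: -627 + 418*√2 ≈ -35.859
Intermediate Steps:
n = 2
E = 3 - 2*√2 (E = 3 - √(2 + 6) = 3 - √8 = 3 - 2*√2 ≈ 0.17157)
U(P, j) = 3 - 2*√2
(O*U(n, V(6, -4)))*11 = -19*(3 - 2*√2)*11 = (-57 + 38*√2)*11 = -627 + 418*√2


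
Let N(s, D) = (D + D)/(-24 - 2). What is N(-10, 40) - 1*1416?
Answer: -18448/13 ≈ -1419.1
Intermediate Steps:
N(s, D) = -D/13 (N(s, D) = (2*D)/(-26) = (2*D)*(-1/26) = -D/13)
N(-10, 40) - 1*1416 = -1/13*40 - 1*1416 = -40/13 - 1416 = -18448/13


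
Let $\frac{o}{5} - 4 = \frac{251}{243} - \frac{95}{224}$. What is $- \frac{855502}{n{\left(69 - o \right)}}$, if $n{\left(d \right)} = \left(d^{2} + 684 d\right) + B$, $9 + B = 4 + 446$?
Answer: $- \frac{2534717790517248}{100697542748737} \approx -25.172$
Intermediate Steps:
$B = 441$ ($B = -9 + \left(4 + 446\right) = -9 + 450 = 441$)
$o = \frac{1254335}{54432}$ ($o = 20 + 5 \left(\frac{251}{243} - \frac{95}{224}\right) = 20 + 5 \cdot \frac{33139}{54432} = 20 + \frac{165695}{54432} = \frac{1254335}{54432} \approx 23.044$)
$n{\left(d \right)} = 441 + d^{2} + 684 d$ ($n{\left(d \right)} = \left(d^{2} + 684 d\right) + 441 = 441 + d^{2} + 684 d$)
$- \frac{855502}{n{\left(69 - o \right)}} = - \frac{855502}{441 + \left(69 - \frac{1254335}{54432}\right)^{2} + 684 \left(69 - \frac{1254335}{54432}\right)} = - \frac{855502}{441 + \left(\frac{2501473}{54432}\right)^{2} + 684 \cdot \frac{2501473}{54432}} = - \frac{855502}{441 + \frac{6257367169729}{2962842624} + \frac{47527987}{1512}} = - \frac{855502}{\frac{100697542748737}{2962842624}} = \left(-855502\right) \frac{2962842624}{100697542748737} = - \frac{2534717790517248}{100697542748737}$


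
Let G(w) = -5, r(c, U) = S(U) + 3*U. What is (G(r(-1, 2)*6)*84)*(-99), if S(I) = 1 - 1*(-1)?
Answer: 41580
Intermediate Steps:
S(I) = 2 (S(I) = 1 + 1 = 2)
r(c, U) = 2 + 3*U
(G(r(-1, 2)*6)*84)*(-99) = -5*84*(-99) = -420*(-99) = 41580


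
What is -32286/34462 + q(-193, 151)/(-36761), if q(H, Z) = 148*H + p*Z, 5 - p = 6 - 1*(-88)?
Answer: 130320870/633428791 ≈ 0.20574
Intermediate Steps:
p = -89 (p = 5 - (6 - 1*(-88)) = 5 - (6 + 88) = 5 - 1*94 = 5 - 94 = -89)
q(H, Z) = -89*Z + 148*H (q(H, Z) = 148*H - 89*Z = -89*Z + 148*H)
-32286/34462 + q(-193, 151)/(-36761) = -32286/34462 + (-89*151 + 148*(-193))/(-36761) = -32286*1/34462 + (-13439 - 28564)*(-1/36761) = -16143/17231 - 42003*(-1/36761) = -16143/17231 + 42003/36761 = 130320870/633428791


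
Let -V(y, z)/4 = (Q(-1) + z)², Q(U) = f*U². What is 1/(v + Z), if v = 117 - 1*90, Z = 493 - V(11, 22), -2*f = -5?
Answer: 1/2921 ≈ 0.00034235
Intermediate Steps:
f = 5/2 (f = -½*(-5) = 5/2 ≈ 2.5000)
Q(U) = 5*U²/2
V(y, z) = -4*(5/2 + z)² (V(y, z) = -4*((5/2)*(-1)² + z)² = -4*((5/2)*1 + z)² = -4*(5/2 + z)²)
Z = 2894 (Z = 493 - (-1)*(5 + 2*22)² = 493 - (-1)*(5 + 44)² = 493 - (-1)*49² = 493 - (-1)*2401 = 493 - 1*(-2401) = 493 + 2401 = 2894)
v = 27 (v = 117 - 90 = 27)
1/(v + Z) = 1/(27 + 2894) = 1/2921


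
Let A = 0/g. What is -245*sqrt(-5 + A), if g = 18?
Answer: -245*I*sqrt(5) ≈ -547.84*I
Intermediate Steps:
A = 0 (A = 0/18 = 0*(1/18) = 0)
-245*sqrt(-5 + A) = -245*sqrt(-5 + 0) = -245*I*sqrt(5)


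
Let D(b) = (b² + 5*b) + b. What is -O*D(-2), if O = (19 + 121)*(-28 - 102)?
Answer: -145600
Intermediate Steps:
O = -18200 (O = 140*(-130) = -18200)
D(b) = b² + 6*b
-O*D(-2) = -(-18200)*(-2*(6 - 2)) = -(-18200)*(-2*4) = -(-18200)*(-8) = -1*145600 = -145600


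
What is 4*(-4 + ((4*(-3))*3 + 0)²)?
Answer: 5168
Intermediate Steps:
4*(-4 + ((4*(-3))*3 + 0)²) = 4*(-4 + (-12*3 + 0)²) = 4*(-4 + (-36 + 0)²) = 4*(-4 + (-36)²) = 4*(-4 + 1296) = 4*1292 = 5168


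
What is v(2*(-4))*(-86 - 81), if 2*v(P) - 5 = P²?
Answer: -11523/2 ≈ -5761.5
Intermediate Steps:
v(P) = 5/2 + P²/2
v(2*(-4))*(-86 - 81) = (5/2 + (2*(-4))²/2)*(-86 - 81) = (5/2 + (½)*(-8)²)*(-167) = (5/2 + (½)*64)*(-167) = (5/2 + 32)*(-167) = (69/2)*(-167) = -11523/2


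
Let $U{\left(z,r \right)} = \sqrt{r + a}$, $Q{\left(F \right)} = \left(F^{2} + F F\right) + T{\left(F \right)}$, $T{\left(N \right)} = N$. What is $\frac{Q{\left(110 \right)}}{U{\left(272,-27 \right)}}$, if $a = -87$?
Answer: $- \frac{12155 i \sqrt{114}}{57} \approx - 2276.8 i$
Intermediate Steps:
$Q{\left(F \right)} = F + 2 F^{2}$ ($Q{\left(F \right)} = \left(F^{2} + F F\right) + F = \left(F^{2} + F^{2}\right) + F = 2 F^{2} + F = F + 2 F^{2}$)
$U{\left(z,r \right)} = \sqrt{-87 + r}$ ($U{\left(z,r \right)} = \sqrt{r - 87} = \sqrt{-87 + r}$)
$\frac{Q{\left(110 \right)}}{U{\left(272,-27 \right)}} = \frac{110 \left(1 + 2 \cdot 110\right)}{\sqrt{-87 - 27}} = \frac{110 \left(1 + 220\right)}{\sqrt{-114}} = \frac{110 \cdot 221}{i \sqrt{114}} = 24310 \left(- \frac{i \sqrt{114}}{114}\right) = - \frac{12155 i \sqrt{114}}{57}$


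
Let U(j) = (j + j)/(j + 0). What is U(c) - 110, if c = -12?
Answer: -108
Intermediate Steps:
U(j) = 2 (U(j) = (2*j)/j = 2)
U(c) - 110 = 2 - 110 = -108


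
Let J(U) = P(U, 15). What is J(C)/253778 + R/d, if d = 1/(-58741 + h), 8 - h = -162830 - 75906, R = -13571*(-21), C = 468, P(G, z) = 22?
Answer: 6509308626489008/126889 ≈ 5.1299e+10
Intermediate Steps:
R = 284991 (R = -1*(-284991) = 284991)
h = 238744 (h = 8 - (-162830 - 75906) = 8 - 1*(-238736) = 8 + 238736 = 238744)
J(U) = 22
d = 1/180003 (d = 1/(-58741 + 238744) = 1/180003 ≈ 5.5555e-6)
J(C)/253778 + R/d = 22/253778 + 284991/(1/180003) = 22*(1/253778) + 284991*180003 = 11/126889 + 51299234973 = 6509308626489008/126889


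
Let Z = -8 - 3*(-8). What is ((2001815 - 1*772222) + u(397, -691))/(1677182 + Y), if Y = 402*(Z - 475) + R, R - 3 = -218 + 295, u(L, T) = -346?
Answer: 1229247/1492744 ≈ 0.82348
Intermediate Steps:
Z = 16 (Z = -8 + 24 = 16)
R = 80 (R = 3 + (-218 + 295) = 3 + 77 = 80)
Y = -184438 (Y = 402*(16 - 475) + 80 = 402*(-459) + 80 = -184518 + 80 = -184438)
((2001815 - 1*772222) + u(397, -691))/(1677182 + Y) = ((2001815 - 1*772222) - 346)/(1677182 - 184438) = ((2001815 - 772222) - 346)/1492744 = (1229593 - 346)*(1/1492744) = 1229247*(1/1492744) = 1229247/1492744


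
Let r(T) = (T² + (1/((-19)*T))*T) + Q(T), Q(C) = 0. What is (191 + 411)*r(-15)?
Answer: 2572948/19 ≈ 1.3542e+5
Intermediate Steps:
r(T) = -1/19 + T² (r(T) = (T² + (1/((-19)*T))*T) + 0 = (T² + (-1/(19*T))*T) + 0 = (T² - 1/19) + 0 = (-1/19 + T²) + 0 = -1/19 + T²)
(191 + 411)*r(-15) = (191 + 411)*(-1/19 + (-15)²) = 602*(-1/19 + 225) = 602*(4274/19) = 2572948/19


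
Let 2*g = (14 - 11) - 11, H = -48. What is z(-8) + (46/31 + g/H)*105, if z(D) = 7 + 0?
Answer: 21273/124 ≈ 171.56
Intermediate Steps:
z(D) = 7
g = -4 (g = ((14 - 11) - 11)/2 = (3 - 11)/2 = (½)*(-8) = -4)
z(-8) + (46/31 + g/H)*105 = 7 + (46/31 - 4/(-48))*105 = 7 + (46*(1/31) - 4*(-1/48))*105 = 7 + (46/31 + 1/12)*105 = 7 + (583/372)*105 = 7 + 20405/124 = 21273/124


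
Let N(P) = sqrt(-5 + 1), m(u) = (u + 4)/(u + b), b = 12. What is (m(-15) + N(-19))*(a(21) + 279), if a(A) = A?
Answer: 1100 + 600*I ≈ 1100.0 + 600.0*I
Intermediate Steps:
m(u) = (4 + u)/(12 + u) (m(u) = (u + 4)/(u + 12) = (4 + u)/(12 + u))
N(P) = 2*I (N(P) = sqrt(-4) = 2*I)
(m(-15) + N(-19))*(a(21) + 279) = ((4 - 15)/(12 - 15) + 2*I)*(21 + 279) = (-11/(-3) + 2*I)*300 = (-1/3*(-11) + 2*I)*300 = (11/3 + 2*I)*300 = 1100 + 600*I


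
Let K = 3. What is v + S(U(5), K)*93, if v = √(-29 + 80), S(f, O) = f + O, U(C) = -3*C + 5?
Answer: -651 + √51 ≈ -643.86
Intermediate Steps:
U(C) = 5 - 3*C
S(f, O) = O + f
v = √51 ≈ 7.1414
v + S(U(5), K)*93 = √51 + (3 + (5 - 3*5))*93 = √51 + (3 + (5 - 15))*93 = √51 + (3 - 10)*93 = √51 - 7*93 = √51 - 651 = -651 + √51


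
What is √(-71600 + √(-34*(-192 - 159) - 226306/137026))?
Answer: √(-336092631700400 + 68513*√56010815519357)/68513 ≈ 267.38*I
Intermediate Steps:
√(-71600 + √(-34*(-192 - 159) - 226306/137026)) = √(-71600 + √(-34*(-351) - 226306*1/137026)) = √(-71600 + √(11934 - 113153/68513)) = √(-71600 + √(817520989/68513)) = √(-71600 + √56010815519357/68513)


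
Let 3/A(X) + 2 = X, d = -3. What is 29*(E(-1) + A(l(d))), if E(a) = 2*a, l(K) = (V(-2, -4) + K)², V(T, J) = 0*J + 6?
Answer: -319/7 ≈ -45.571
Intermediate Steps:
V(T, J) = 6 (V(T, J) = 0 + 6 = 6)
l(K) = (6 + K)²
A(X) = 3/(-2 + X)
29*(E(-1) + A(l(d))) = 29*(2*(-1) + 3/(-2 + (6 - 3)²)) = 29*(-2 + 3/(-2 + 3²)) = 29*(-2 + 3/(-2 + 9)) = 29*(-2 + 3/7) = 29*(-11/7) = -319/7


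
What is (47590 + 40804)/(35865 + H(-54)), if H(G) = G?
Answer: 88394/35811 ≈ 2.4683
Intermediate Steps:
(47590 + 40804)/(35865 + H(-54)) = (47590 + 40804)/(35865 - 54) = 88394/35811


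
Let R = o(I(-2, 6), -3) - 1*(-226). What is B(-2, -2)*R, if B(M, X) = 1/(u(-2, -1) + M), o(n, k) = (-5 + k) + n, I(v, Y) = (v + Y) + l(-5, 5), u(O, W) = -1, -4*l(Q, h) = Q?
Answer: -893/12 ≈ -74.417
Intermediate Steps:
l(Q, h) = -Q/4
I(v, Y) = 5/4 + Y + v (I(v, Y) = (v + Y) - 1/4*(-5) = (Y + v) + 5/4 = 5/4 + Y + v)
o(n, k) = -5 + k + n
B(M, X) = 1/(-1 + M)
R = 893/4 (R = (-5 - 3 + (5/4 + 6 - 2)) - 1*(-226) = (-5 - 3 + 21/4) + 226 = -11/4 + 226 = 893/4 ≈ 223.25)
B(-2, -2)*R = (893/4)/(-1 - 2) = (893/4)/(-3) = -1/3*893/4 = -893/12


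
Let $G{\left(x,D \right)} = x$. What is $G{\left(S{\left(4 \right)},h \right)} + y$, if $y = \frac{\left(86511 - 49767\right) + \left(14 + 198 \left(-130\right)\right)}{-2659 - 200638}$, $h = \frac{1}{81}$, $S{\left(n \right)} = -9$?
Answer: $- \frac{1840691}{203297} \approx -9.0542$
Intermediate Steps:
$h = \frac{1}{81} \approx 0.012346$
$y = - \frac{11018}{203297}$ ($y = \frac{\left(86511 - 49767\right) + \left(14 - 25740\right)}{-203297} = \left(36744 - 25726\right) \left(- \frac{1}{203297}\right) = 11018 \left(- \frac{1}{203297}\right) = - \frac{11018}{203297} \approx -0.054197$)
$G{\left(S{\left(4 \right)},h \right)} + y = -9 - \frac{11018}{203297} = - \frac{1840691}{203297}$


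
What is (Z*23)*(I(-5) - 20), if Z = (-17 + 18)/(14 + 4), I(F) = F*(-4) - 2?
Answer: -23/9 ≈ -2.5556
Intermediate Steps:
I(F) = -2 - 4*F (I(F) = -4*F - 2 = -2 - 4*F)
Z = 1/18 ≈ 0.055556
(Z*23)*(I(-5) - 20) = ((1/18)*23)*((-2 - 4*(-5)) - 20) = 23*((-2 + 20) - 20)/18 = 23*(18 - 20)/18 = (23/18)*(-2) = -23/9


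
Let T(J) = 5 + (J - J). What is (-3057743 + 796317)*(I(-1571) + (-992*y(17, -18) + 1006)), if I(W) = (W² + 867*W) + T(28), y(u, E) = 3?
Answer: -2496657271094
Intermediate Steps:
T(J) = 5 (T(J) = 5 + 0 = 5)
I(W) = 5 + W² + 867*W (I(W) = (W² + 867*W) + 5 = 5 + W² + 867*W)
(-3057743 + 796317)*(I(-1571) + (-992*y(17, -18) + 1006)) = (-3057743 + 796317)*((5 + (-1571)² + 867*(-1571)) + (-992*3 + 1006)) = -2261426*((5 + 2468041 - 1362057) + (-2976 + 1006)) = -2261426*(1105989 - 1970) = -2261426*1104019 = -2496657271094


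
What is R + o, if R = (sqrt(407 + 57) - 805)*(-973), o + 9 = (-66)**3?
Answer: 495760 - 3892*sqrt(29) ≈ 4.7480e+5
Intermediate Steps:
o = -287505 (o = -9 + (-66)**3 = -9 - 287496 = -287505)
R = 783265 - 3892*sqrt(29) (R = (sqrt(464) - 805)*(-973) = (4*sqrt(29) - 805)*(-973) = (-805 + 4*sqrt(29))*(-973) = 783265 - 3892*sqrt(29) ≈ 7.6231e+5)
R + o = (783265 - 3892*sqrt(29)) - 287505 = 495760 - 3892*sqrt(29)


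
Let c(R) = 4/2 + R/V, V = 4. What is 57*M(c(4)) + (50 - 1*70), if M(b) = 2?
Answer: 94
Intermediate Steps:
c(R) = 2 + R/4 (c(R) = 4/2 + R/4 = 4*(½) + R*(¼) = 2 + R/4)
57*M(c(4)) + (50 - 1*70) = 57*2 + (50 - 1*70) = 114 + (50 - 70) = 114 - 20 = 94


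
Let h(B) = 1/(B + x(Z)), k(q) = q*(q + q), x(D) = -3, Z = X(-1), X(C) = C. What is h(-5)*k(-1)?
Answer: -¼ ≈ -0.25000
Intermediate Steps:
Z = -1
k(q) = 2*q² (k(q) = q*(2*q) = 2*q²)
h(B) = 1/(-3 + B) (h(B) = 1/(B - 3) = 1/(-3 + B))
h(-5)*k(-1) = (2*(-1)²)/(-3 - 5) = (2*1)/(-8) = -⅛*2 = -¼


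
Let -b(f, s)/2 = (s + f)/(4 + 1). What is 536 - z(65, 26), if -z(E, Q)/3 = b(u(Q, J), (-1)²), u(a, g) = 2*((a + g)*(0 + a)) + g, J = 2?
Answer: -6074/5 ≈ -1214.8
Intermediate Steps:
u(a, g) = g + 2*a*(a + g) (u(a, g) = 2*((a + g)*a) + g = 2*(a*(a + g)) + g = 2*a*(a + g) + g = g + 2*a*(a + g))
b(f, s) = -2*f/5 - 2*s/5 (b(f, s) = -2*(s + f)/(4 + 1) = -2*(f + s)/5 = -2*(f/5 + s/5) = -2*f/5 - 2*s/5)
z(E, Q) = 18/5 + 12*Q²/5 + 24*Q/5 (z(E, Q) = -3*(-2*(2 + 2*Q² + 2*Q*2)/5 - ⅖*(-1)²) = -3*(-2*(2 + 2*Q² + 4*Q)/5 - ⅖*1) = -3*((-⅘ - 8*Q/5 - 4*Q²/5) - ⅖) = -3*(-6/5 - 8*Q/5 - 4*Q²/5) = 18/5 + 12*Q²/5 + 24*Q/5)
536 - z(65, 26) = 536 - (18/5 + (12/5)*26² + (24/5)*26) = 536 - (18/5 + (12/5)*676 + 624/5) = 536 - (18/5 + 8112/5 + 624/5) = 536 - 1*8754/5 = 536 - 8754/5 = -6074/5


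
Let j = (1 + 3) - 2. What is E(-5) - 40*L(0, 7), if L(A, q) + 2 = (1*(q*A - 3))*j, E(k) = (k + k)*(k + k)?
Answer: 420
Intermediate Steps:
E(k) = 4*k**2 (E(k) = (2*k)*(2*k) = 4*k**2)
j = 2 (j = 4 - 2 = 2)
L(A, q) = -8 + 2*A*q (L(A, q) = -2 + (1*(q*A - 3))*2 = -2 + (1*(A*q - 3))*2 = -2 + (1*(-3 + A*q))*2 = -2 + (-3 + A*q)*2 = -2 + (-6 + 2*A*q) = -8 + 2*A*q)
E(-5) - 40*L(0, 7) = 4*(-5)**2 - 40*(-8 + 2*0*7) = 4*25 - 40*(-8 + 0) = 100 - 40*(-8) = 100 + 320 = 420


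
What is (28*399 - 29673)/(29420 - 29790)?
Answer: 18501/370 ≈ 50.003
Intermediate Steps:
(28*399 - 29673)/(29420 - 29790) = (11172 - 29673)/(-370) = -18501*(-1/370) = 18501/370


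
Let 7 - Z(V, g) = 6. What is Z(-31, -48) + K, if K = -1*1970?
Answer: -1969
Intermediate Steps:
K = -1970
Z(V, g) = 1 (Z(V, g) = 7 - 1*6 = 7 - 6 = 1)
Z(-31, -48) + K = 1 - 1970 = -1969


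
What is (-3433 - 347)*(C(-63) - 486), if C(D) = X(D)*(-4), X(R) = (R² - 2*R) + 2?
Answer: 63783720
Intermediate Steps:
X(R) = 2 + R² - 2*R
C(D) = -8 - 4*D² + 8*D (C(D) = (2 + D² - 2*D)*(-4) = -8 - 4*D² + 8*D)
(-3433 - 347)*(C(-63) - 486) = (-3433 - 347)*((-8 - 4*(-63)² + 8*(-63)) - 486) = -3780*((-8 - 4*3969 - 504) - 486) = -3780*((-8 - 15876 - 504) - 486) = -3780*(-16388 - 486) = -3780*(-16874) = 63783720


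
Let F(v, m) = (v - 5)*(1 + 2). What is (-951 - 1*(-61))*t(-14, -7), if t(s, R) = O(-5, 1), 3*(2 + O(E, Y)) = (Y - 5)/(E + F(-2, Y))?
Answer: 67640/39 ≈ 1734.4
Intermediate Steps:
F(v, m) = -15 + 3*v (F(v, m) = (-5 + v)*3 = -15 + 3*v)
O(E, Y) = -2 + (-5 + Y)/(3*(-21 + E)) (O(E, Y) = -2 + ((Y - 5)/(E + (-15 + 3*(-2))))/3 = -2 + ((-5 + Y)/(E + (-15 - 6)))/3 = -2 + ((-5 + Y)/(E - 21))/3 = -2 + ((-5 + Y)/(-21 + E))/3 = -2 + (-5 + Y)/(3*(-21 + E)))
t(s, R) = -76/39 (t(s, R) = (121 + 1 - 6*(-5))/(3*(-21 - 5)) = (⅓)*(121 + 1 + 30)/(-26) = (⅓)*(-1/26)*152 = -76/39)
(-951 - 1*(-61))*t(-14, -7) = (-951 - 1*(-61))*(-76/39) = (-951 + 61)*(-76/39) = -890*(-76/39) = 67640/39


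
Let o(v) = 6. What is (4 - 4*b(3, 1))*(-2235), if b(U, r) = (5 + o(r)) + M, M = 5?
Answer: 134100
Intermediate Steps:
b(U, r) = 16 (b(U, r) = (5 + 6) + 5 = 11 + 5 = 16)
(4 - 4*b(3, 1))*(-2235) = (4 - 4*16)*(-2235) = (4 - 64)*(-2235) = -60*(-2235) = 134100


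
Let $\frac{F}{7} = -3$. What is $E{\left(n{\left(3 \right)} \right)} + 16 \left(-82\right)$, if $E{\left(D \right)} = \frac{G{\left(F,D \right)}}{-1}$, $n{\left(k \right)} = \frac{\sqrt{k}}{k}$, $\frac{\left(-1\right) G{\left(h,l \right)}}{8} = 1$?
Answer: $-1304$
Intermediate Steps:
$F = -21$ ($F = 7 \left(-3\right) = -21$)
$G{\left(h,l \right)} = -8$ ($G{\left(h,l \right)} = \left(-8\right) 1 = -8$)
$n{\left(k \right)} = \frac{1}{\sqrt{k}}$
$E{\left(D \right)} = 8$ ($E{\left(D \right)} = - \frac{8}{-1} = \left(-8\right) \left(-1\right) = 8$)
$E{\left(n{\left(3 \right)} \right)} + 16 \left(-82\right) = 8 + 16 \left(-82\right) = 8 - 1312 = -1304$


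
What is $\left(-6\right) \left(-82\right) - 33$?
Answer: $459$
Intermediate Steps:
$\left(-6\right) \left(-82\right) - 33 = 492 - 33 = 459$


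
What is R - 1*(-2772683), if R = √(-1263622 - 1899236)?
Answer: 2772683 + I*√3162858 ≈ 2.7727e+6 + 1778.4*I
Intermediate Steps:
R = I*√3162858 (R = √(-3162858) = I*√3162858 ≈ 1778.4*I)
R - 1*(-2772683) = I*√3162858 - 1*(-2772683) = I*√3162858 + 2772683 = 2772683 + I*√3162858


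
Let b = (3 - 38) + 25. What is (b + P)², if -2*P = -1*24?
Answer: 4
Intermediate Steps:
P = 12 (P = -(-1)*24/2 = -½*(-24) = 12)
b = -10 (b = -35 + 25 = -10)
(b + P)² = (-10 + 12)² = 2² = 4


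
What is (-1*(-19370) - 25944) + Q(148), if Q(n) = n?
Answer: -6426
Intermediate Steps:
(-1*(-19370) - 25944) + Q(148) = (-1*(-19370) - 25944) + 148 = (19370 - 25944) + 148 = -6574 + 148 = -6426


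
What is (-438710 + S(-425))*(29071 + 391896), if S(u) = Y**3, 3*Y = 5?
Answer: -4986373058515/27 ≈ -1.8468e+11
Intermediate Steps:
Y = 5/3 (Y = (1/3)*5 = 5/3 ≈ 1.6667)
S(u) = 125/27 (S(u) = (5/3)**3 = 125/27)
(-438710 + S(-425))*(29071 + 391896) = (-438710 + 125/27)*(29071 + 391896) = -11845045/27*420967 = -4986373058515/27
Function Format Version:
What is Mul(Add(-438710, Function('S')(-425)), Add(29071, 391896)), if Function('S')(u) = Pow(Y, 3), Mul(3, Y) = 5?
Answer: Rational(-4986373058515, 27) ≈ -1.8468e+11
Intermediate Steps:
Y = Rational(5, 3) (Y = Mul(Rational(1, 3), 5) = Rational(5, 3) ≈ 1.6667)
Function('S')(u) = Rational(125, 27) (Function('S')(u) = Pow(Rational(5, 3), 3) = Rational(125, 27))
Mul(Add(-438710, Function('S')(-425)), Add(29071, 391896)) = Mul(Add(-438710, Rational(125, 27)), Add(29071, 391896)) = Mul(Rational(-11845045, 27), 420967) = Rational(-4986373058515, 27)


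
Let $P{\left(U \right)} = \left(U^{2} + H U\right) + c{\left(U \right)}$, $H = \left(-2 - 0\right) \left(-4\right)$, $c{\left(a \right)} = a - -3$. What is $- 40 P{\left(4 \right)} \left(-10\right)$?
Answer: $22000$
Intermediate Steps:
$c{\left(a \right)} = 3 + a$ ($c{\left(a \right)} = a + 3 = 3 + a$)
$H = 8$ ($H = \left(-2 + 0\right) \left(-4\right) = \left(-2\right) \left(-4\right) = 8$)
$P{\left(U \right)} = 3 + U^{2} + 9 U$ ($P{\left(U \right)} = \left(U^{2} + 8 U\right) + \left(3 + U\right) = 3 + U^{2} + 9 U$)
$- 40 P{\left(4 \right)} \left(-10\right) = - 40 \left(3 + 4^{2} + 9 \cdot 4\right) \left(-10\right) = - 40 \left(3 + 16 + 36\right) \left(-10\right) = \left(-40\right) 55 \left(-10\right) = \left(-2200\right) \left(-10\right) = 22000$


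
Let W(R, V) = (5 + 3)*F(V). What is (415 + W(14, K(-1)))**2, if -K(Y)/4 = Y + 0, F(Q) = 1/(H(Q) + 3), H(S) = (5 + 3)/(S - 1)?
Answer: 50112241/289 ≈ 1.7340e+5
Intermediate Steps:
H(S) = 8/(-1 + S)
F(Q) = 1/(3 + 8/(-1 + Q)) (F(Q) = 1/(8/(-1 + Q) + 3) = 1/(3 + 8/(-1 + Q)))
K(Y) = -4*Y (K(Y) = -4*(Y + 0) = -4*Y)
W(R, V) = 8*(-1 + V)/(5 + 3*V) (W(R, V) = (5 + 3)*((-1 + V)/(5 + 3*V)) = 8*((-1 + V)/(5 + 3*V)) = 8*(-1 + V)/(5 + 3*V))
(415 + W(14, K(-1)))**2 = (415 + 8*(-1 - 4*(-1))/(5 + 3*(-4*(-1))))**2 = (415 + 8*(-1 + 4)/(5 + 3*4))**2 = (415 + 8*3/(5 + 12))**2 = (415 + 8*3/17)**2 = (415 + 8*(1/17)*3)**2 = (415 + 24/17)**2 = (7079/17)**2 = 50112241/289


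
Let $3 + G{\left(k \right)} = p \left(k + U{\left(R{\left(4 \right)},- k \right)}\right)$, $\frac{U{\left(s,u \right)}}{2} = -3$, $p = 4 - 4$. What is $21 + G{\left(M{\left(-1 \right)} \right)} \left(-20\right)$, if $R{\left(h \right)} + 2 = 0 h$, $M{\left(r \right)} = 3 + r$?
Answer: $81$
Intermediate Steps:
$p = 0$ ($p = 4 - 4 = 0$)
$R{\left(h \right)} = -2$ ($R{\left(h \right)} = -2 + 0 h = -2 + 0 = -2$)
$U{\left(s,u \right)} = -6$ ($U{\left(s,u \right)} = 2 \left(-3\right) = -6$)
$G{\left(k \right)} = -3$ ($G{\left(k \right)} = -3 + 0 \left(k - 6\right) = -3 + 0 \left(-6 + k\right) = -3 + 0 = -3$)
$21 + G{\left(M{\left(-1 \right)} \right)} \left(-20\right) = 21 - -60 = 21 + 60 = 81$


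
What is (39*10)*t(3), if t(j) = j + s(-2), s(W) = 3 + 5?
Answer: 4290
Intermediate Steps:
s(W) = 8
t(j) = 8 + j (t(j) = j + 8 = 8 + j)
(39*10)*t(3) = (39*10)*(8 + 3) = 390*11 = 4290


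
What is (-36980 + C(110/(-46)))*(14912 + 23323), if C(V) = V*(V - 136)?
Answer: -741275518425/529 ≈ -1.4013e+9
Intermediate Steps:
C(V) = V*(-136 + V)
(-36980 + C(110/(-46)))*(14912 + 23323) = (-36980 + (110/(-46))*(-136 + 110/(-46)))*(14912 + 23323) = (-36980 + (110*(-1/46))*(-136 + 110*(-1/46)))*38235 = (-36980 - 55*(-136 - 55/23)/23)*38235 = (-36980 - 55/23*(-3183/23))*38235 = (-36980 + 175065/529)*38235 = -19387355/529*38235 = -741275518425/529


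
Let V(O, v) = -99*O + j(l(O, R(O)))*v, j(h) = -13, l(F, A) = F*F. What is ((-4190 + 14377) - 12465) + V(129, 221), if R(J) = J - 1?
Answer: -17922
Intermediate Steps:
R(J) = -1 + J
l(F, A) = F**2
V(O, v) = -99*O - 13*v
((-4190 + 14377) - 12465) + V(129, 221) = ((-4190 + 14377) - 12465) + (-99*129 - 13*221) = (10187 - 12465) + (-12771 - 2873) = -2278 - 15644 = -17922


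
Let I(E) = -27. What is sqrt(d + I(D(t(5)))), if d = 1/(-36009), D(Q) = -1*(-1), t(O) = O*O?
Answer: 2*I*sqrt(972487061)/12003 ≈ 5.1962*I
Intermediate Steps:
t(O) = O**2
D(Q) = 1
d = -1/36009 ≈ -2.7771e-5
sqrt(d + I(D(t(5)))) = sqrt(-1/36009 - 27) = sqrt(-972244/36009) = 2*I*sqrt(972487061)/12003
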